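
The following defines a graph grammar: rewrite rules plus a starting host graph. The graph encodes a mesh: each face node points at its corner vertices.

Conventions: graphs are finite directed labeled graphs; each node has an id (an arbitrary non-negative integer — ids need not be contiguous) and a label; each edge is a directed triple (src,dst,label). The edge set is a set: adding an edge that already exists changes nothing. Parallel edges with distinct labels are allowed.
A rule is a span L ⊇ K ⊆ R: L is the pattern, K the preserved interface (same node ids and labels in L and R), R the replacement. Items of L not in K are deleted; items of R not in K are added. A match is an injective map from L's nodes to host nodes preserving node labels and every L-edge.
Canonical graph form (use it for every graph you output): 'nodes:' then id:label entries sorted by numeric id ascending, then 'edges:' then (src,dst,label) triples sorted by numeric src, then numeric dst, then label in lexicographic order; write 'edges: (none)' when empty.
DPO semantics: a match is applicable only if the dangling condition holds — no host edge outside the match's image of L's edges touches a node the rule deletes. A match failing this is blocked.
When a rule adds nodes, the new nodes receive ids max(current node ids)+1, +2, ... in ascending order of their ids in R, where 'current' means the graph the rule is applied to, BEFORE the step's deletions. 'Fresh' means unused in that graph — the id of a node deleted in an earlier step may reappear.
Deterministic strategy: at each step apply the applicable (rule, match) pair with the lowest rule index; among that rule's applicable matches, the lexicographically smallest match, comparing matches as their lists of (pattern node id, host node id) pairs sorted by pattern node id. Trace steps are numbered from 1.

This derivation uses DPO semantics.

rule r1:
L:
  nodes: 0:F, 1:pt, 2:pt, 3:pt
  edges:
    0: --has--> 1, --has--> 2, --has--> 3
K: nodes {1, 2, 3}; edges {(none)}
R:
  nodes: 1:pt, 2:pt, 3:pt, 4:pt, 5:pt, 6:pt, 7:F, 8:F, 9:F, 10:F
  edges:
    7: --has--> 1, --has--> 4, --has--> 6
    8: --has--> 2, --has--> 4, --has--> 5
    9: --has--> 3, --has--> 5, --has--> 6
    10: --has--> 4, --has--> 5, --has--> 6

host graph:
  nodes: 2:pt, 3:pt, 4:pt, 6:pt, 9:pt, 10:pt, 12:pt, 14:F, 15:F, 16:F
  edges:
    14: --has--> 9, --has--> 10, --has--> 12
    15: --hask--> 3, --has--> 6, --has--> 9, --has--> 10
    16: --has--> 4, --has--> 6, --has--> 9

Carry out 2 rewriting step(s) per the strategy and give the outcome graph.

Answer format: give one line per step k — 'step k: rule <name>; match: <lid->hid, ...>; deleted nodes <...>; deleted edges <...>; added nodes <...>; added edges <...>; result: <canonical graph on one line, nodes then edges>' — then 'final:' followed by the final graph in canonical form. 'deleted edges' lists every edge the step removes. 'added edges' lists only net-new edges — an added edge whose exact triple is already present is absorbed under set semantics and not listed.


step 1: rule r1; match: 0->14, 1->9, 2->10, 3->12; deleted nodes 14; deleted edges (14,9,has); (14,10,has); (14,12,has); added nodes 17, 18, 19, 20, 21, 22, 23; added edges (20,9,has); (20,17,has); (20,19,has); (21,10,has); (21,17,has); (21,18,has); (22,12,has); (22,18,has); (22,19,has); (23,17,has); (23,18,has); (23,19,has); result: nodes: 2:pt, 3:pt, 4:pt, 6:pt, 9:pt, 10:pt, 12:pt, 15:F, 16:F, 17:pt, 18:pt, 19:pt, 20:F, 21:F, 22:F, 23:F edges: (15,3,hask); (15,6,has); (15,9,has); (15,10,has); (16,4,has); (16,6,has); (16,9,has); (20,9,has); (20,17,has); (20,19,has); (21,10,has); (21,17,has); (21,18,has); (22,12,has); (22,18,has); (22,19,has); (23,17,has); (23,18,has); (23,19,has)
step 2: rule r1; match: 0->16, 1->4, 2->6, 3->9; deleted nodes 16; deleted edges (16,4,has); (16,6,has); (16,9,has); added nodes 24, 25, 26, 27, 28, 29, 30; added edges (27,4,has); (27,24,has); (27,26,has); (28,6,has); (28,24,has); (28,25,has); (29,9,has); (29,25,has); (29,26,has); (30,24,has); (30,25,has); (30,26,has); result: nodes: 2:pt, 3:pt, 4:pt, 6:pt, 9:pt, 10:pt, 12:pt, 15:F, 17:pt, 18:pt, 19:pt, 20:F, 21:F, 22:F, 23:F, 24:pt, 25:pt, 26:pt, 27:F, 28:F, 29:F, 30:F edges: (15,3,hask); (15,6,has); (15,9,has); (15,10,has); (20,9,has); (20,17,has); (20,19,has); (21,10,has); (21,17,has); (21,18,has); (22,12,has); (22,18,has); (22,19,has); (23,17,has); (23,18,has); (23,19,has); (27,4,has); (27,24,has); (27,26,has); (28,6,has); (28,24,has); (28,25,has); (29,9,has); (29,25,has); (29,26,has); (30,24,has); (30,25,has); (30,26,has)
final:
nodes: 2:pt, 3:pt, 4:pt, 6:pt, 9:pt, 10:pt, 12:pt, 15:F, 17:pt, 18:pt, 19:pt, 20:F, 21:F, 22:F, 23:F, 24:pt, 25:pt, 26:pt, 27:F, 28:F, 29:F, 30:F
edges: (15,3,hask); (15,6,has); (15,9,has); (15,10,has); (20,9,has); (20,17,has); (20,19,has); (21,10,has); (21,17,has); (21,18,has); (22,12,has); (22,18,has); (22,19,has); (23,17,has); (23,18,has); (23,19,has); (27,4,has); (27,24,has); (27,26,has); (28,6,has); (28,24,has); (28,25,has); (29,9,has); (29,25,has); (29,26,has); (30,24,has); (30,25,has); (30,26,has)


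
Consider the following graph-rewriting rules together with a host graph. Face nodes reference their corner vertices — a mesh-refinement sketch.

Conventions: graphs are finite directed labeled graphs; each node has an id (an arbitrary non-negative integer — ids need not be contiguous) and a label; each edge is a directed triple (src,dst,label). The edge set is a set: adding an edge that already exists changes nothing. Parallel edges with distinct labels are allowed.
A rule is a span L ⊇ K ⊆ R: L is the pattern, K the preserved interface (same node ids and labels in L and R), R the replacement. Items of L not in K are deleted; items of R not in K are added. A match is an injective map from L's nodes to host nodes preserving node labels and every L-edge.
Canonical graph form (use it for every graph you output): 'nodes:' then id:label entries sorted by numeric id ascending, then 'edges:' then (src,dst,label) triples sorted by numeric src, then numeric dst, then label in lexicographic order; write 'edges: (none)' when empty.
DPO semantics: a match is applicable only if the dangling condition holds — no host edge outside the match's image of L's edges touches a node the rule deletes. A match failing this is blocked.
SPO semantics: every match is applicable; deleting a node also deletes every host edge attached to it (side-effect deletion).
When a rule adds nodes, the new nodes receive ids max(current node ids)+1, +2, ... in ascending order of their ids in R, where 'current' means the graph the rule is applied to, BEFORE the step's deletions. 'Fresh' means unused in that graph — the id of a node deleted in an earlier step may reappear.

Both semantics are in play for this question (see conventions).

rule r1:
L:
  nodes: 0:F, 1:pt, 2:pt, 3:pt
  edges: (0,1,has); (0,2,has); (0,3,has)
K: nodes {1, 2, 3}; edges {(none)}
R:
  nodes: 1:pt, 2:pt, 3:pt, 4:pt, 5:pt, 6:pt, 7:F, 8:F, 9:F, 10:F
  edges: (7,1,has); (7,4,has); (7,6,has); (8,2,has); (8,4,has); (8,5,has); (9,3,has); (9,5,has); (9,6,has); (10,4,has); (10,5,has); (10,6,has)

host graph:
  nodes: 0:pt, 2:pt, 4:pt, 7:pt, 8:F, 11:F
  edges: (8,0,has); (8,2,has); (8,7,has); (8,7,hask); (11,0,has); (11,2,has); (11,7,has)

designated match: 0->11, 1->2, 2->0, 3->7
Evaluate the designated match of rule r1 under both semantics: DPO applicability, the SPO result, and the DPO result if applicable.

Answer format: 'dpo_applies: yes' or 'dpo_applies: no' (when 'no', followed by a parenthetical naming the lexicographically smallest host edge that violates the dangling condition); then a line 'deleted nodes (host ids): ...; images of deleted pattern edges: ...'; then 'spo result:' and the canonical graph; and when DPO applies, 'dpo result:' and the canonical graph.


dpo_applies: yes
deleted nodes (host ids): 11; images of deleted pattern edges: (11,0,has); (11,2,has); (11,7,has)
spo result:
nodes: 0:pt, 2:pt, 4:pt, 7:pt, 8:F, 12:pt, 13:pt, 14:pt, 15:F, 16:F, 17:F, 18:F
edges: (8,0,has); (8,2,has); (8,7,has); (8,7,hask); (15,2,has); (15,12,has); (15,14,has); (16,0,has); (16,12,has); (16,13,has); (17,7,has); (17,13,has); (17,14,has); (18,12,has); (18,13,has); (18,14,has)
dpo result:
nodes: 0:pt, 2:pt, 4:pt, 7:pt, 8:F, 12:pt, 13:pt, 14:pt, 15:F, 16:F, 17:F, 18:F
edges: (8,0,has); (8,2,has); (8,7,has); (8,7,hask); (15,2,has); (15,12,has); (15,14,has); (16,0,has); (16,12,has); (16,13,has); (17,7,has); (17,13,has); (17,14,has); (18,12,has); (18,13,has); (18,14,has)


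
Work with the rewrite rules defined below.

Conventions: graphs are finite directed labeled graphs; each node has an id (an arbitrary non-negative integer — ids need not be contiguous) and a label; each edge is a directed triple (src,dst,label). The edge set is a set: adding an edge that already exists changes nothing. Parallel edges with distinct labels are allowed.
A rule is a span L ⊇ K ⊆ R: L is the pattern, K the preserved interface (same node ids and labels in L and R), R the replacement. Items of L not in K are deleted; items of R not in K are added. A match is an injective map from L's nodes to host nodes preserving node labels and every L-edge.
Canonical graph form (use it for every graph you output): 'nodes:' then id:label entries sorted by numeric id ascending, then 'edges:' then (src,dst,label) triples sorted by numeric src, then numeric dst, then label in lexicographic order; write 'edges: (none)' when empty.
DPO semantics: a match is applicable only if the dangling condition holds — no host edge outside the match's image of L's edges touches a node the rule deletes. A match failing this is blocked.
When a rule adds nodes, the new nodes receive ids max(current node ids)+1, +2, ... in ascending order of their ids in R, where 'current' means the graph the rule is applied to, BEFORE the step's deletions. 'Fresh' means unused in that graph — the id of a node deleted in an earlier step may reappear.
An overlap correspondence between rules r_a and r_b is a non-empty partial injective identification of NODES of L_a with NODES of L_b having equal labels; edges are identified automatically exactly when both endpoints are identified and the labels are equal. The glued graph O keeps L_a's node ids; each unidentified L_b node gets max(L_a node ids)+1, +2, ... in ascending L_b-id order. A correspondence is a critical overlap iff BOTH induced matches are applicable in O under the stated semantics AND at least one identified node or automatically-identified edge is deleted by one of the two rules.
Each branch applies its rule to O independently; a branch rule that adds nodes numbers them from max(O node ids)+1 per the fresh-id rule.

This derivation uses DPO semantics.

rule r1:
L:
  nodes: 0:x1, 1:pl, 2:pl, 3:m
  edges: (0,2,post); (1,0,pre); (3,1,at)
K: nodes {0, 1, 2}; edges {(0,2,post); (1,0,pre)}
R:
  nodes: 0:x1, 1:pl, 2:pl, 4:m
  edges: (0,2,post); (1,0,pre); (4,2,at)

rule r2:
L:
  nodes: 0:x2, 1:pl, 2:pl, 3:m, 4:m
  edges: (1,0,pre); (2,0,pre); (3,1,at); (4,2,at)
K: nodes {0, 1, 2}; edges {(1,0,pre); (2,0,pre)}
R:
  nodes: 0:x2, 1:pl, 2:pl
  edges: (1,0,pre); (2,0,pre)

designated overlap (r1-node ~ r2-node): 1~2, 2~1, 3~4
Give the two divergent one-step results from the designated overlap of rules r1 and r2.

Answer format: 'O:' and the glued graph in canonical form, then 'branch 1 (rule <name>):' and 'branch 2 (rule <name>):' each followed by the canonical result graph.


O:
nodes: 0:x1, 1:pl, 2:pl, 3:m, 4:x2, 5:m
edges: (0,2,post); (1,0,pre); (1,4,pre); (2,4,pre); (3,1,at); (5,2,at)
branch 1 (rule r1):
nodes: 0:x1, 1:pl, 2:pl, 4:x2, 5:m, 6:m
edges: (0,2,post); (1,0,pre); (1,4,pre); (2,4,pre); (5,2,at); (6,2,at)
branch 2 (rule r2):
nodes: 0:x1, 1:pl, 2:pl, 4:x2
edges: (0,2,post); (1,0,pre); (1,4,pre); (2,4,pre)


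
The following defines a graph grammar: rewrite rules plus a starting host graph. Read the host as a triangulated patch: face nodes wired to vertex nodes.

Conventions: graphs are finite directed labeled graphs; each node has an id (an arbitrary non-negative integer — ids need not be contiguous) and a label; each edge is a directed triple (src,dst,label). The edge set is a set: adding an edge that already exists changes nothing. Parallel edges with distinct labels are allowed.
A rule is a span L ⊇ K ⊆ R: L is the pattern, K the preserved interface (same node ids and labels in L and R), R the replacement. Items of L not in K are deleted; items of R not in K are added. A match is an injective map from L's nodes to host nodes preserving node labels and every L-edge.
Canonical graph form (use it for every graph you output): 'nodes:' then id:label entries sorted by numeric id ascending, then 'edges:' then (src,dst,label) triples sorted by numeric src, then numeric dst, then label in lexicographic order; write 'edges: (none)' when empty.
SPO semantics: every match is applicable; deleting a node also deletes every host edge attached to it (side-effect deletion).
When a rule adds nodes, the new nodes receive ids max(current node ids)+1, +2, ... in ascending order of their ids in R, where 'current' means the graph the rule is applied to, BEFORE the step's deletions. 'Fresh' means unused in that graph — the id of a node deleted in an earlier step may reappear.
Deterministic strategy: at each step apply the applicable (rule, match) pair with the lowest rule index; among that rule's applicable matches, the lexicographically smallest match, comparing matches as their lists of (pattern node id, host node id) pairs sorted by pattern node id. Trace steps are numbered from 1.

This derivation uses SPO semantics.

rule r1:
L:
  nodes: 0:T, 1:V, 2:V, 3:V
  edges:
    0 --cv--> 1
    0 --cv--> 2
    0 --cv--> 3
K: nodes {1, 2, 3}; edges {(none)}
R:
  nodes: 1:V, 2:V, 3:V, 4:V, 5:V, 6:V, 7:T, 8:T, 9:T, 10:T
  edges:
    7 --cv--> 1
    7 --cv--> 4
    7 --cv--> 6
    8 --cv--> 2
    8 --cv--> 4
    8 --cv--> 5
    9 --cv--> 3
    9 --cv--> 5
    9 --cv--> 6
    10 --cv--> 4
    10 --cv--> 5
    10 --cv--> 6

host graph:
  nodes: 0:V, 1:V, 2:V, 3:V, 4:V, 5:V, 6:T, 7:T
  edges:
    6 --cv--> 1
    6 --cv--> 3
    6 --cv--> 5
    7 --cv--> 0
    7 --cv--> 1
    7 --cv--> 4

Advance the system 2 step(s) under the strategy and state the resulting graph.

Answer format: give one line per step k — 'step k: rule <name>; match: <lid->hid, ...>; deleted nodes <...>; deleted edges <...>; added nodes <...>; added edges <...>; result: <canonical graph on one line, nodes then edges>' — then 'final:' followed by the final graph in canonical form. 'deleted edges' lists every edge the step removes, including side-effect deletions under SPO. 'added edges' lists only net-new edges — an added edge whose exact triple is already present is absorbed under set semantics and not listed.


step 1: rule r1; match: 0->6, 1->1, 2->3, 3->5; deleted nodes 6; deleted edges (6,1,cv); (6,3,cv); (6,5,cv); added nodes 8, 9, 10, 11, 12, 13, 14; added edges (11,1,cv); (11,8,cv); (11,10,cv); (12,3,cv); (12,8,cv); (12,9,cv); (13,5,cv); (13,9,cv); (13,10,cv); (14,8,cv); (14,9,cv); (14,10,cv); result: nodes: 0:V, 1:V, 2:V, 3:V, 4:V, 5:V, 7:T, 8:V, 9:V, 10:V, 11:T, 12:T, 13:T, 14:T edges: (7,0,cv); (7,1,cv); (7,4,cv); (11,1,cv); (11,8,cv); (11,10,cv); (12,3,cv); (12,8,cv); (12,9,cv); (13,5,cv); (13,9,cv); (13,10,cv); (14,8,cv); (14,9,cv); (14,10,cv)
step 2: rule r1; match: 0->7, 1->0, 2->1, 3->4; deleted nodes 7; deleted edges (7,0,cv); (7,1,cv); (7,4,cv); added nodes 15, 16, 17, 18, 19, 20, 21; added edges (18,0,cv); (18,15,cv); (18,17,cv); (19,1,cv); (19,15,cv); (19,16,cv); (20,4,cv); (20,16,cv); (20,17,cv); (21,15,cv); (21,16,cv); (21,17,cv); result: nodes: 0:V, 1:V, 2:V, 3:V, 4:V, 5:V, 8:V, 9:V, 10:V, 11:T, 12:T, 13:T, 14:T, 15:V, 16:V, 17:V, 18:T, 19:T, 20:T, 21:T edges: (11,1,cv); (11,8,cv); (11,10,cv); (12,3,cv); (12,8,cv); (12,9,cv); (13,5,cv); (13,9,cv); (13,10,cv); (14,8,cv); (14,9,cv); (14,10,cv); (18,0,cv); (18,15,cv); (18,17,cv); (19,1,cv); (19,15,cv); (19,16,cv); (20,4,cv); (20,16,cv); (20,17,cv); (21,15,cv); (21,16,cv); (21,17,cv)
final:
nodes: 0:V, 1:V, 2:V, 3:V, 4:V, 5:V, 8:V, 9:V, 10:V, 11:T, 12:T, 13:T, 14:T, 15:V, 16:V, 17:V, 18:T, 19:T, 20:T, 21:T
edges: (11,1,cv); (11,8,cv); (11,10,cv); (12,3,cv); (12,8,cv); (12,9,cv); (13,5,cv); (13,9,cv); (13,10,cv); (14,8,cv); (14,9,cv); (14,10,cv); (18,0,cv); (18,15,cv); (18,17,cv); (19,1,cv); (19,15,cv); (19,16,cv); (20,4,cv); (20,16,cv); (20,17,cv); (21,15,cv); (21,16,cv); (21,17,cv)


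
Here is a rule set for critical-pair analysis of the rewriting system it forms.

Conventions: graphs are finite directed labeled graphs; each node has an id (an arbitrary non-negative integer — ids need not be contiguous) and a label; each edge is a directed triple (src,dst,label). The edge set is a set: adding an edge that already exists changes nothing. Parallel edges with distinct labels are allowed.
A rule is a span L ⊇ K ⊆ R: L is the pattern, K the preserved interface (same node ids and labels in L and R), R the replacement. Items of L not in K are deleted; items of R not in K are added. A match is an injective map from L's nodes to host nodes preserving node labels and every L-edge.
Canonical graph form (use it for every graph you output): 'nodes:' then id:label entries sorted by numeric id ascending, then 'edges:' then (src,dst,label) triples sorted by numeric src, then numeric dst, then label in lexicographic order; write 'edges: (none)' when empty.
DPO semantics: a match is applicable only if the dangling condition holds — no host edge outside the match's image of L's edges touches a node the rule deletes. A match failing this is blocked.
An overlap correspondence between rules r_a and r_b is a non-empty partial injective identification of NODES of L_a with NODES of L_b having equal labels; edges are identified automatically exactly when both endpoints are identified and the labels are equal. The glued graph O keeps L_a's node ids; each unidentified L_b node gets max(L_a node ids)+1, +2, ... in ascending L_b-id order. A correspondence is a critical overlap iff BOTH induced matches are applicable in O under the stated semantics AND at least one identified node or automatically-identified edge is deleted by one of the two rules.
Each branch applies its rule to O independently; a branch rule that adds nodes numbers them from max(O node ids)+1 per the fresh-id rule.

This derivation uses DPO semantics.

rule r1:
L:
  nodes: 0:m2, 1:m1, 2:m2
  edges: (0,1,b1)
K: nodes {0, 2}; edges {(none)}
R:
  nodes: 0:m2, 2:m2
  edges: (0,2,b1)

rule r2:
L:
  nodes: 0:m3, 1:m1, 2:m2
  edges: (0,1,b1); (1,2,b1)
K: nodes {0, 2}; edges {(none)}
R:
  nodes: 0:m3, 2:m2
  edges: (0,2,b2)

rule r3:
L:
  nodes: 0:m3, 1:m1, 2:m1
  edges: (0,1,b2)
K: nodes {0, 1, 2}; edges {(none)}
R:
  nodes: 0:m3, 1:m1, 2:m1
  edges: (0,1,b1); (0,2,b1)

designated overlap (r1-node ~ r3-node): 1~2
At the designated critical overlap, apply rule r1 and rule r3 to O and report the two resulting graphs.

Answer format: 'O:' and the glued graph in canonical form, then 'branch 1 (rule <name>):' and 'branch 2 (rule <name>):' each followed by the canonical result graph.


O:
nodes: 0:m2, 1:m1, 2:m2, 3:m3, 4:m1
edges: (0,1,b1); (3,4,b2)
branch 1 (rule r1):
nodes: 0:m2, 2:m2, 3:m3, 4:m1
edges: (0,2,b1); (3,4,b2)
branch 2 (rule r3):
nodes: 0:m2, 1:m1, 2:m2, 3:m3, 4:m1
edges: (0,1,b1); (3,1,b1); (3,4,b1)


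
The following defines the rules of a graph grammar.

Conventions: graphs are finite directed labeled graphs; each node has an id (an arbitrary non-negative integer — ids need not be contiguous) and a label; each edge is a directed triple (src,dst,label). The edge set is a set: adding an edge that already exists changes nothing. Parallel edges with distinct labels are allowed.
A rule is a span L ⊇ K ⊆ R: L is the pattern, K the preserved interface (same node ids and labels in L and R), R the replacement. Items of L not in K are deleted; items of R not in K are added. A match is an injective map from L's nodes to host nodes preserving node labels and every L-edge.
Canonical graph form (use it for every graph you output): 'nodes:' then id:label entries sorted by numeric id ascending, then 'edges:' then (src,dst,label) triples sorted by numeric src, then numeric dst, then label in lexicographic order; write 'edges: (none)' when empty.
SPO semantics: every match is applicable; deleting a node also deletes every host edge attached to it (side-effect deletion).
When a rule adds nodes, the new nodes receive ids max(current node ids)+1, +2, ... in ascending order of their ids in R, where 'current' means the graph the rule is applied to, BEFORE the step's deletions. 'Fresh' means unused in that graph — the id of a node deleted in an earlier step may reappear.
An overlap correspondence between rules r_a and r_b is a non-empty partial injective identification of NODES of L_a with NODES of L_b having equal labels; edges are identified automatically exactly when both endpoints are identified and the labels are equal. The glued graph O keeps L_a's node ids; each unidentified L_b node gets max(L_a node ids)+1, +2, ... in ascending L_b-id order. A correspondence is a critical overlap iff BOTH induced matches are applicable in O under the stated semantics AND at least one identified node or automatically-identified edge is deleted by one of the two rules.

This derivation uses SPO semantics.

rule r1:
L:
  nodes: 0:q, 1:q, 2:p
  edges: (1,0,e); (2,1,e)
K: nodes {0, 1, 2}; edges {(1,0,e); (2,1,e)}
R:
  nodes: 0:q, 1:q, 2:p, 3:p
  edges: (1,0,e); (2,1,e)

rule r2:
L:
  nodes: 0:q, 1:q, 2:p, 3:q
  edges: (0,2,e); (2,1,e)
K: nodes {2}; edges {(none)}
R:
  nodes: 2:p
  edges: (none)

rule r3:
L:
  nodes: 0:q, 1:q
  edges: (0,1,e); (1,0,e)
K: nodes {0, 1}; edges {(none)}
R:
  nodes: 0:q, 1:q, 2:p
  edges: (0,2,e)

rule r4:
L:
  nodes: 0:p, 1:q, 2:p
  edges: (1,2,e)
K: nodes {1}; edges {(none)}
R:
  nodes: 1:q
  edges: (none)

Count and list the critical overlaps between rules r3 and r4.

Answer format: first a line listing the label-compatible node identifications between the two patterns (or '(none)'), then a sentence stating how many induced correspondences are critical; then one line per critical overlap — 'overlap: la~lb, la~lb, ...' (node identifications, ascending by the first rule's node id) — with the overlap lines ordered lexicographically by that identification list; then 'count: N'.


label-compatible node identifications between L(r3) and L(r4): 0~1, 1~1
0 of the induced correspondences are critical overlaps of r3 and r4.
count: 0


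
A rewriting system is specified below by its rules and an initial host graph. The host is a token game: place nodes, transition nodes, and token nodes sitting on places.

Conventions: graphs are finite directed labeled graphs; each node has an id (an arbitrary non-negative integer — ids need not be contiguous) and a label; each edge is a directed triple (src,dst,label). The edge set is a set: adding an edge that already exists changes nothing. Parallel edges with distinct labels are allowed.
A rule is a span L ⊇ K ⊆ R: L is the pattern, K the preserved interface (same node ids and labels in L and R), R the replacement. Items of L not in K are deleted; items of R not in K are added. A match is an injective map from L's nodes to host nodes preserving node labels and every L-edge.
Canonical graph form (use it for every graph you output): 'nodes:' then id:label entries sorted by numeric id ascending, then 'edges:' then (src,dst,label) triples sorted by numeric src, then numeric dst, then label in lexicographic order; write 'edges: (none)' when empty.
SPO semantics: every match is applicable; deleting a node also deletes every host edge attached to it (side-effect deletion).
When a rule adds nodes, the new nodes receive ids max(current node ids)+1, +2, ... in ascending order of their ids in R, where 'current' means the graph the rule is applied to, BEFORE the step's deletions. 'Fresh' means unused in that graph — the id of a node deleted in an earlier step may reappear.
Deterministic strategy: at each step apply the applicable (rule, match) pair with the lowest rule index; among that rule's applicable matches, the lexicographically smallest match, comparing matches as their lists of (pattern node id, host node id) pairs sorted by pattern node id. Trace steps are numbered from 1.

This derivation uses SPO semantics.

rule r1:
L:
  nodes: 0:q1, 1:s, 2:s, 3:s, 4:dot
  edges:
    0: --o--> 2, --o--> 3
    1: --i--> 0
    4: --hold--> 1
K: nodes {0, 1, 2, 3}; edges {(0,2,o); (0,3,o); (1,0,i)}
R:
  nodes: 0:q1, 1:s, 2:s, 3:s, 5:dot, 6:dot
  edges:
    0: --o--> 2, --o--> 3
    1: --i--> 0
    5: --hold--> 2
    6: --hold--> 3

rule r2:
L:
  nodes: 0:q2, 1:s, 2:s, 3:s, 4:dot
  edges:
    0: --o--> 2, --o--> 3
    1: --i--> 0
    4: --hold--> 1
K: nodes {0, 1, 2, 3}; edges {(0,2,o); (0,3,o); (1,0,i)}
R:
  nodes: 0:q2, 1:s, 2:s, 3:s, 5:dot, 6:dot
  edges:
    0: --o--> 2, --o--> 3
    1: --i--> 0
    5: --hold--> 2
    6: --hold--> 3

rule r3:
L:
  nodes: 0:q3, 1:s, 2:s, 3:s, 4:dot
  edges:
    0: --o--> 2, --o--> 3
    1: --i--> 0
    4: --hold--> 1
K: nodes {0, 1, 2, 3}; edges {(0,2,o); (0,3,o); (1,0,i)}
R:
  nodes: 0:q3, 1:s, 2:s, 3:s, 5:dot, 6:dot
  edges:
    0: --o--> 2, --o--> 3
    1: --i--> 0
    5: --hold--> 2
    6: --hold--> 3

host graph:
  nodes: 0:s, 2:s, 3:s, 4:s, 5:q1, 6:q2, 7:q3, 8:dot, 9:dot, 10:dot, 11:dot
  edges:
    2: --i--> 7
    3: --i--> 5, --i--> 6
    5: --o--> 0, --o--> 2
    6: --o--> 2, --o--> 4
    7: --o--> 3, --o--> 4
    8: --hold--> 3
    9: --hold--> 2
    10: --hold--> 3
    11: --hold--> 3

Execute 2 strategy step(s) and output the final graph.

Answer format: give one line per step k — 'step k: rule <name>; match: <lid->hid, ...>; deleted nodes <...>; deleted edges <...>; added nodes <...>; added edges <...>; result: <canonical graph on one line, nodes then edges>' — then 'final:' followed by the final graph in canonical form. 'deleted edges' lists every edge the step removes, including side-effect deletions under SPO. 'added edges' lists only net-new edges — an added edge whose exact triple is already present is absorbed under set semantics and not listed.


step 1: rule r1; match: 0->5, 1->3, 2->0, 3->2, 4->8; deleted nodes 8; deleted edges (8,3,hold); added nodes 12, 13; added edges (12,0,hold); (13,2,hold); result: nodes: 0:s, 2:s, 3:s, 4:s, 5:q1, 6:q2, 7:q3, 9:dot, 10:dot, 11:dot, 12:dot, 13:dot edges: (2,7,i); (3,5,i); (3,6,i); (5,0,o); (5,2,o); (6,2,o); (6,4,o); (7,3,o); (7,4,o); (9,2,hold); (10,3,hold); (11,3,hold); (12,0,hold); (13,2,hold)
step 2: rule r1; match: 0->5, 1->3, 2->0, 3->2, 4->10; deleted nodes 10; deleted edges (10,3,hold); added nodes 14, 15; added edges (14,0,hold); (15,2,hold); result: nodes: 0:s, 2:s, 3:s, 4:s, 5:q1, 6:q2, 7:q3, 9:dot, 11:dot, 12:dot, 13:dot, 14:dot, 15:dot edges: (2,7,i); (3,5,i); (3,6,i); (5,0,o); (5,2,o); (6,2,o); (6,4,o); (7,3,o); (7,4,o); (9,2,hold); (11,3,hold); (12,0,hold); (13,2,hold); (14,0,hold); (15,2,hold)
final:
nodes: 0:s, 2:s, 3:s, 4:s, 5:q1, 6:q2, 7:q3, 9:dot, 11:dot, 12:dot, 13:dot, 14:dot, 15:dot
edges: (2,7,i); (3,5,i); (3,6,i); (5,0,o); (5,2,o); (6,2,o); (6,4,o); (7,3,o); (7,4,o); (9,2,hold); (11,3,hold); (12,0,hold); (13,2,hold); (14,0,hold); (15,2,hold)


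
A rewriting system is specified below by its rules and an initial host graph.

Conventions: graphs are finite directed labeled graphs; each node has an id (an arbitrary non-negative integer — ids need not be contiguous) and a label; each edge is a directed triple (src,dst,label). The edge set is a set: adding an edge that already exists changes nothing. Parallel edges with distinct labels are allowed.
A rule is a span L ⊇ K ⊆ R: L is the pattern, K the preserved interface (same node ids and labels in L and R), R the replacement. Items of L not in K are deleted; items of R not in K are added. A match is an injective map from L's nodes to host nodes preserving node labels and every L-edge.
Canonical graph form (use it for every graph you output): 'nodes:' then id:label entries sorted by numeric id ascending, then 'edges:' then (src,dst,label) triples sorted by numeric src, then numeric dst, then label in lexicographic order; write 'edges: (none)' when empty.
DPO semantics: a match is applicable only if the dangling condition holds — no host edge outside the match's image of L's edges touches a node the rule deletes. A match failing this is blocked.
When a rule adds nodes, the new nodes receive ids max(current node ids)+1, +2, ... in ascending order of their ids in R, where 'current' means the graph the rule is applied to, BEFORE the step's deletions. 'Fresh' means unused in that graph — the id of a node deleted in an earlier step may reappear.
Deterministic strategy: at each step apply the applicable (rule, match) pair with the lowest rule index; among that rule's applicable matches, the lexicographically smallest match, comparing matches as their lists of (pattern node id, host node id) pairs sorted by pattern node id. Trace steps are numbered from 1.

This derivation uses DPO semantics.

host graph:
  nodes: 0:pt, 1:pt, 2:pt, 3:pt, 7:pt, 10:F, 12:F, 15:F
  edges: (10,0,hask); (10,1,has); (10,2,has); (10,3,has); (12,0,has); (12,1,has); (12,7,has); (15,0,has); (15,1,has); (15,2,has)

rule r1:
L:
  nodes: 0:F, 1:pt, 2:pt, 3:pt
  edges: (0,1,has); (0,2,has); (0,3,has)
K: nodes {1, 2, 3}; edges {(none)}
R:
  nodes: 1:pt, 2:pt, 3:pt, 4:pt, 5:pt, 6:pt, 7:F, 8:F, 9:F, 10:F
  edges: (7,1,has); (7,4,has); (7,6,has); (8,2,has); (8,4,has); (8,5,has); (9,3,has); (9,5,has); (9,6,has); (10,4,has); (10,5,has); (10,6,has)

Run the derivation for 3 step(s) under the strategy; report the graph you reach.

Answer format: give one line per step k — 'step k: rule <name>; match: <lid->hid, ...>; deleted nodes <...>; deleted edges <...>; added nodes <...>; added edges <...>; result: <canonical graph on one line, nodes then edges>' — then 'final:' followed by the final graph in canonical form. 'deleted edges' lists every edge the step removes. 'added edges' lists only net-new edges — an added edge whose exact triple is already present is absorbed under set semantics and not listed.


step 1: rule r1; match: 0->12, 1->0, 2->1, 3->7; deleted nodes 12; deleted edges (12,0,has); (12,1,has); (12,7,has); added nodes 16, 17, 18, 19, 20, 21, 22; added edges (19,0,has); (19,16,has); (19,18,has); (20,1,has); (20,16,has); (20,17,has); (21,7,has); (21,17,has); (21,18,has); (22,16,has); (22,17,has); (22,18,has); result: nodes: 0:pt, 1:pt, 2:pt, 3:pt, 7:pt, 10:F, 15:F, 16:pt, 17:pt, 18:pt, 19:F, 20:F, 21:F, 22:F edges: (10,0,hask); (10,1,has); (10,2,has); (10,3,has); (15,0,has); (15,1,has); (15,2,has); (19,0,has); (19,16,has); (19,18,has); (20,1,has); (20,16,has); (20,17,has); (21,7,has); (21,17,has); (21,18,has); (22,16,has); (22,17,has); (22,18,has)
step 2: rule r1; match: 0->15, 1->0, 2->1, 3->2; deleted nodes 15; deleted edges (15,0,has); (15,1,has); (15,2,has); added nodes 23, 24, 25, 26, 27, 28, 29; added edges (26,0,has); (26,23,has); (26,25,has); (27,1,has); (27,23,has); (27,24,has); (28,2,has); (28,24,has); (28,25,has); (29,23,has); (29,24,has); (29,25,has); result: nodes: 0:pt, 1:pt, 2:pt, 3:pt, 7:pt, 10:F, 16:pt, 17:pt, 18:pt, 19:F, 20:F, 21:F, 22:F, 23:pt, 24:pt, 25:pt, 26:F, 27:F, 28:F, 29:F edges: (10,0,hask); (10,1,has); (10,2,has); (10,3,has); (19,0,has); (19,16,has); (19,18,has); (20,1,has); (20,16,has); (20,17,has); (21,7,has); (21,17,has); (21,18,has); (22,16,has); (22,17,has); (22,18,has); (26,0,has); (26,23,has); (26,25,has); (27,1,has); (27,23,has); (27,24,has); (28,2,has); (28,24,has); (28,25,has); (29,23,has); (29,24,has); (29,25,has)
step 3: rule r1; match: 0->19, 1->0, 2->16, 3->18; deleted nodes 19; deleted edges (19,0,has); (19,16,has); (19,18,has); added nodes 30, 31, 32, 33, 34, 35, 36; added edges (33,0,has); (33,30,has); (33,32,has); (34,16,has); (34,30,has); (34,31,has); (35,18,has); (35,31,has); (35,32,has); (36,30,has); (36,31,has); (36,32,has); result: nodes: 0:pt, 1:pt, 2:pt, 3:pt, 7:pt, 10:F, 16:pt, 17:pt, 18:pt, 20:F, 21:F, 22:F, 23:pt, 24:pt, 25:pt, 26:F, 27:F, 28:F, 29:F, 30:pt, 31:pt, 32:pt, 33:F, 34:F, 35:F, 36:F edges: (10,0,hask); (10,1,has); (10,2,has); (10,3,has); (20,1,has); (20,16,has); (20,17,has); (21,7,has); (21,17,has); (21,18,has); (22,16,has); (22,17,has); (22,18,has); (26,0,has); (26,23,has); (26,25,has); (27,1,has); (27,23,has); (27,24,has); (28,2,has); (28,24,has); (28,25,has); (29,23,has); (29,24,has); (29,25,has); (33,0,has); (33,30,has); (33,32,has); (34,16,has); (34,30,has); (34,31,has); (35,18,has); (35,31,has); (35,32,has); (36,30,has); (36,31,has); (36,32,has)
final:
nodes: 0:pt, 1:pt, 2:pt, 3:pt, 7:pt, 10:F, 16:pt, 17:pt, 18:pt, 20:F, 21:F, 22:F, 23:pt, 24:pt, 25:pt, 26:F, 27:F, 28:F, 29:F, 30:pt, 31:pt, 32:pt, 33:F, 34:F, 35:F, 36:F
edges: (10,0,hask); (10,1,has); (10,2,has); (10,3,has); (20,1,has); (20,16,has); (20,17,has); (21,7,has); (21,17,has); (21,18,has); (22,16,has); (22,17,has); (22,18,has); (26,0,has); (26,23,has); (26,25,has); (27,1,has); (27,23,has); (27,24,has); (28,2,has); (28,24,has); (28,25,has); (29,23,has); (29,24,has); (29,25,has); (33,0,has); (33,30,has); (33,32,has); (34,16,has); (34,30,has); (34,31,has); (35,18,has); (35,31,has); (35,32,has); (36,30,has); (36,31,has); (36,32,has)


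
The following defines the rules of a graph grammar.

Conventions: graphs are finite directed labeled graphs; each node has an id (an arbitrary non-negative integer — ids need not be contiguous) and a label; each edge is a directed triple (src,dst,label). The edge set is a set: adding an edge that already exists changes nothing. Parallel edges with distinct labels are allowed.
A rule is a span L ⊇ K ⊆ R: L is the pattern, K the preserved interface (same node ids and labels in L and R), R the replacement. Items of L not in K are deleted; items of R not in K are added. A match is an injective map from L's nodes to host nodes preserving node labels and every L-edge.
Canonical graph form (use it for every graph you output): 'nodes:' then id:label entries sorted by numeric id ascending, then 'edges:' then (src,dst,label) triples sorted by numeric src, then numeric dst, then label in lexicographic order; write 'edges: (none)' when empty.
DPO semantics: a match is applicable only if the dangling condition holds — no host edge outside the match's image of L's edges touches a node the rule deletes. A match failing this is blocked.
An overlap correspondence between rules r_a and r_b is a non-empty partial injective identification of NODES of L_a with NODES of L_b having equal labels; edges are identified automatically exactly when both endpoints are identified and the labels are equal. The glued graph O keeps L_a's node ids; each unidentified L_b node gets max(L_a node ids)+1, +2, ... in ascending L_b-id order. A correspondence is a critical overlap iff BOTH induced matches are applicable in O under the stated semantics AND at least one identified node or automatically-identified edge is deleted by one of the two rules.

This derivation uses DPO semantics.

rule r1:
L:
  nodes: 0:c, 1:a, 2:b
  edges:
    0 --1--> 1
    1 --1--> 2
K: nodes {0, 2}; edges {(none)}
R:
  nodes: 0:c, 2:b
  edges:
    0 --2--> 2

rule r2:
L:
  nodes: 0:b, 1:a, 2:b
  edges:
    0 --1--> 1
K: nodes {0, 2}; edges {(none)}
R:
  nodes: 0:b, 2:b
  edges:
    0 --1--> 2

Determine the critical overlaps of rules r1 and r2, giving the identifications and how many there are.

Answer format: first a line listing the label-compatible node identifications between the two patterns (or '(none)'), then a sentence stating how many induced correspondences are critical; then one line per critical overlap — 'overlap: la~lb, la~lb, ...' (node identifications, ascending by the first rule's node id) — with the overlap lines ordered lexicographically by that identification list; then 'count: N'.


label-compatible node identifications between L(r1) and L(r2): 1~1, 2~0, 2~2
0 of the induced correspondences are critical overlaps of r1 and r2.
count: 0


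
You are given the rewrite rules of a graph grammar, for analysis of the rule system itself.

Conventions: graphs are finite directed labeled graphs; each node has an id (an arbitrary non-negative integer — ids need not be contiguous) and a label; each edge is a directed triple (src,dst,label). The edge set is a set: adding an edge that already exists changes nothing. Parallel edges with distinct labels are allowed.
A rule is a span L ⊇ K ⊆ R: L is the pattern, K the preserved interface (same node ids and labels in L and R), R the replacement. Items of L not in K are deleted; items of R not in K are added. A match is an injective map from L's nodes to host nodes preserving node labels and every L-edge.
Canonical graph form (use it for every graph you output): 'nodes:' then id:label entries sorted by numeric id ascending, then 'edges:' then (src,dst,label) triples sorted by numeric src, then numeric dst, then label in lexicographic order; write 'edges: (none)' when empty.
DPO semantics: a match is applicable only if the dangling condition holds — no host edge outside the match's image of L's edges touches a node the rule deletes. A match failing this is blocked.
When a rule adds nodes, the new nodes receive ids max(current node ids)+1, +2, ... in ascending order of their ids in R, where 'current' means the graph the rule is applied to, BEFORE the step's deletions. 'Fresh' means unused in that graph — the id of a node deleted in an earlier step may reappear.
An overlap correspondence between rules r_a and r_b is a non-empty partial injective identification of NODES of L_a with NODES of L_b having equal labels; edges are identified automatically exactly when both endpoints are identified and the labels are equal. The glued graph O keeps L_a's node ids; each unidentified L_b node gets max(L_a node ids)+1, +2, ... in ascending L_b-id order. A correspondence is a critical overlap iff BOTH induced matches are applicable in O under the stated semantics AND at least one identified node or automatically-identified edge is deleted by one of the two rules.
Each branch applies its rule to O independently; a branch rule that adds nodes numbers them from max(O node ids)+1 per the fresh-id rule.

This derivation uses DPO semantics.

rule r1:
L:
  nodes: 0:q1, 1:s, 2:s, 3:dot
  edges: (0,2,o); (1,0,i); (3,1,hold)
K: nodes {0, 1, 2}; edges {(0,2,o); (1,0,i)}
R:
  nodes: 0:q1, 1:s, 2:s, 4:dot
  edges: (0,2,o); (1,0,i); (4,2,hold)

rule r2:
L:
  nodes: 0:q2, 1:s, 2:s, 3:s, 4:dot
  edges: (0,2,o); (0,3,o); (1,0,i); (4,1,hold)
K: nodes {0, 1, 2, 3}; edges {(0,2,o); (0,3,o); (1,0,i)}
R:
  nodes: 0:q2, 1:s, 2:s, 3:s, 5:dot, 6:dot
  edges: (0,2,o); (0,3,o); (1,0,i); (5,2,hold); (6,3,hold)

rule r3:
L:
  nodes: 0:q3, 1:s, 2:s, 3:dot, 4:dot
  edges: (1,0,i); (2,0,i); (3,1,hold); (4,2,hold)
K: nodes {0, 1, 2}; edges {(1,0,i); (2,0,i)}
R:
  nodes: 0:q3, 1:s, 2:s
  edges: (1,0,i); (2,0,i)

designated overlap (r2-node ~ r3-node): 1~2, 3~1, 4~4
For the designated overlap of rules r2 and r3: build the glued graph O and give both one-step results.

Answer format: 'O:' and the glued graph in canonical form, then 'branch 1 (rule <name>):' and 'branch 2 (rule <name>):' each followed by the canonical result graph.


O:
nodes: 0:q2, 1:s, 2:s, 3:s, 4:dot, 5:q3, 6:dot
edges: (0,2,o); (0,3,o); (1,0,i); (1,5,i); (3,5,i); (4,1,hold); (6,3,hold)
branch 1 (rule r2):
nodes: 0:q2, 1:s, 2:s, 3:s, 5:q3, 6:dot, 7:dot, 8:dot
edges: (0,2,o); (0,3,o); (1,0,i); (1,5,i); (3,5,i); (6,3,hold); (7,2,hold); (8,3,hold)
branch 2 (rule r3):
nodes: 0:q2, 1:s, 2:s, 3:s, 5:q3
edges: (0,2,o); (0,3,o); (1,0,i); (1,5,i); (3,5,i)


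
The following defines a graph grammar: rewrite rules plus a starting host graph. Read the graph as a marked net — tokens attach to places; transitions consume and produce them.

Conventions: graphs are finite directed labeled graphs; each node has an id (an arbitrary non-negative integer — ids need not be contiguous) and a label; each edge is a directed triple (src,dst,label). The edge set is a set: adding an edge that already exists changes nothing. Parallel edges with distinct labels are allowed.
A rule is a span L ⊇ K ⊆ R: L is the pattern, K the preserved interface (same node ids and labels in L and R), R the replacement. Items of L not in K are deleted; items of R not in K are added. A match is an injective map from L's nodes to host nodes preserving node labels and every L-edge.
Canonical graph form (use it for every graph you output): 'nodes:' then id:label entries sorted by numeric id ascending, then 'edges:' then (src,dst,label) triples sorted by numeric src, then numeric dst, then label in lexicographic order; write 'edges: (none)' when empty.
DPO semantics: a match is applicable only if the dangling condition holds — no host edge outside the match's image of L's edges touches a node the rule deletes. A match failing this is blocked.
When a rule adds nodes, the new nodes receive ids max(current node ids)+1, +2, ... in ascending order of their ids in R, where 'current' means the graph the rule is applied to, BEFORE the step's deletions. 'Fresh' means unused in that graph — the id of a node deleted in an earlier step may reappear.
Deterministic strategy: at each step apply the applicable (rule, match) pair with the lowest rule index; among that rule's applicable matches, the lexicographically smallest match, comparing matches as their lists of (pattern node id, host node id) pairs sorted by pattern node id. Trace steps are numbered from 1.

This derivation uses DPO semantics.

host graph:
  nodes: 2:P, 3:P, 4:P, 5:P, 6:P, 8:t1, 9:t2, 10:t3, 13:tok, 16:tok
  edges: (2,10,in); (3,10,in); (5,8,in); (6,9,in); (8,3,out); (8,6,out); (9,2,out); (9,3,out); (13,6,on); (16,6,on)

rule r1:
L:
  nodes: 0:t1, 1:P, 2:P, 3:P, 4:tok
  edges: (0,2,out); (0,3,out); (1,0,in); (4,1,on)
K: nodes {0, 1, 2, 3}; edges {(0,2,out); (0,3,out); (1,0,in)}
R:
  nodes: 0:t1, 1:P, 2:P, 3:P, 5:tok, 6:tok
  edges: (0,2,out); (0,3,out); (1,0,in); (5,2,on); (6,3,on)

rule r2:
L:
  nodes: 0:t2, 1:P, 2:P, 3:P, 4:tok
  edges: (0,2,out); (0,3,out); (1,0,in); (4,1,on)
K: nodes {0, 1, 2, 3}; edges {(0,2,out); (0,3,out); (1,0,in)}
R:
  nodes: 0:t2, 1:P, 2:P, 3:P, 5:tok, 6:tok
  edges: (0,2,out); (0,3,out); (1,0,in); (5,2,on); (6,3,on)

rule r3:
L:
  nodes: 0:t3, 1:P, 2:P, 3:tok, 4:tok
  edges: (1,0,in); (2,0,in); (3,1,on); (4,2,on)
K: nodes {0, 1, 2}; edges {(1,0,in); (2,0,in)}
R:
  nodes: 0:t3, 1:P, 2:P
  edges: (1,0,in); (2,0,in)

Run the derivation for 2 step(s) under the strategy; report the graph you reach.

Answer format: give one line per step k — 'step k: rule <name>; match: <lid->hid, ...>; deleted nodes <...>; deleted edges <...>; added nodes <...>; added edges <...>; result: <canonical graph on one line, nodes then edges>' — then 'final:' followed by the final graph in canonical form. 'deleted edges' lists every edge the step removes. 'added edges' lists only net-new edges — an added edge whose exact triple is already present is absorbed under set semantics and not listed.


step 1: rule r2; match: 0->9, 1->6, 2->2, 3->3, 4->13; deleted nodes 13; deleted edges (13,6,on); added nodes 17, 18; added edges (17,2,on); (18,3,on); result: nodes: 2:P, 3:P, 4:P, 5:P, 6:P, 8:t1, 9:t2, 10:t3, 16:tok, 17:tok, 18:tok edges: (2,10,in); (3,10,in); (5,8,in); (6,9,in); (8,3,out); (8,6,out); (9,2,out); (9,3,out); (16,6,on); (17,2,on); (18,3,on)
step 2: rule r2; match: 0->9, 1->6, 2->2, 3->3, 4->16; deleted nodes 16; deleted edges (16,6,on); added nodes 19, 20; added edges (19,2,on); (20,3,on); result: nodes: 2:P, 3:P, 4:P, 5:P, 6:P, 8:t1, 9:t2, 10:t3, 17:tok, 18:tok, 19:tok, 20:tok edges: (2,10,in); (3,10,in); (5,8,in); (6,9,in); (8,3,out); (8,6,out); (9,2,out); (9,3,out); (17,2,on); (18,3,on); (19,2,on); (20,3,on)
final:
nodes: 2:P, 3:P, 4:P, 5:P, 6:P, 8:t1, 9:t2, 10:t3, 17:tok, 18:tok, 19:tok, 20:tok
edges: (2,10,in); (3,10,in); (5,8,in); (6,9,in); (8,3,out); (8,6,out); (9,2,out); (9,3,out); (17,2,on); (18,3,on); (19,2,on); (20,3,on)
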